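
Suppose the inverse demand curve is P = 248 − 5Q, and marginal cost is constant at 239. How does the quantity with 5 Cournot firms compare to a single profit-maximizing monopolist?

Cournot: Q = 1.5; Monopoly: Q = 0.9

Cournot with 5 identical firms: the symmetric best-response condition is 248 − 30q = 239. Each firm produces q = 0.3, total output Q = 1.5, price P = 240.5.
A monopolist chooses Q where MR = MC. MR = 248 − 10Q; setting this equal to 239 gives Q = 0.9 and P = 243.5.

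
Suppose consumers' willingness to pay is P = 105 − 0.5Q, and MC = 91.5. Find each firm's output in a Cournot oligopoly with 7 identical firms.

Cournot with 7 identical firms: the symmetric best-response condition is 105 − 4q = 91.5. Each firm produces q = 3.375, total output Q = 23.625, price P = 1491/16.

q_i = 3.375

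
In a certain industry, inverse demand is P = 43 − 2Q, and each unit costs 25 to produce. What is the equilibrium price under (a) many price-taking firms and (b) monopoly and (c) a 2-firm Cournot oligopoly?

Perfect competition: P = MC = 25, so 43 − 2Q = 25 and Q = 9.
A monopolist chooses Q where MR = MC. MR = 43 − 4Q; setting this equal to 25 gives Q = 4.5 and P = 34.
In a 2-firm Cournot equilibrium, symmetry and the first-order condition give q = (43 − 25)/(6) = 3. So Q = 6 and P = 31.

Competition: P = 25; Monopoly: P = 34; Cournot: P = 31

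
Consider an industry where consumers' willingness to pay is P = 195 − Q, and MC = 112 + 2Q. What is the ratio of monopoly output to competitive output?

Q_m/Q_c = 0.75

Monopoly sets MR = MC: 195 − 2Q = 112 + 2Q ⇒ Q = 20.75, P = 195 − 20.75 = 174.25.
Under competition P = MC: 195 − Q = 112 + 2Q ⇒ Q = 83/3, P = 502/3.
Ratio Q_m/Q_c = 20.75/(83/3) = 0.75.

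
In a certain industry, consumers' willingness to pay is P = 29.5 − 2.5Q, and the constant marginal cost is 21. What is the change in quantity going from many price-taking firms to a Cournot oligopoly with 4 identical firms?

Perfect competition: P = MC = 21, so 29.5 − 2.5Q = 21 and Q = 3.4.
With 4 symmetric Cournot firms, each firm's FOC gives 29.5 − 12.5q = 21, so q = 0.68, Q = 4·0.68 = 2.72, and P = 22.7.
Change in quantity: 2.72 − 3.4 = −0.68.

Quantity falls by 0.68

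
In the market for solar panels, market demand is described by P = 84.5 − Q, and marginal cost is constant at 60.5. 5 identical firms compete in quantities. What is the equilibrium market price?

P = 64.5

With 5 symmetric Cournot firms, each firm's FOC gives 84.5 − 6q = 60.5, so q = 4, Q = 5·4 = 20, and P = 64.5.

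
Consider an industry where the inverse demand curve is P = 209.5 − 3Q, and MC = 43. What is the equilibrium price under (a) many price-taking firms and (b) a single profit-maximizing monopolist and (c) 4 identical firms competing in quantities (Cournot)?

Competition: P = 43; Monopoly: P = 126.25; Cournot: P = 76.3

Under competition P = MC = 43, so Q = (209.5 − 43)/3 = 55.5.
Monopoly sets MR = MC: 209.5 − 6Q = 43 ⇒ Q = 27.75, P = 209.5 − 3·27.75 = 126.25.
In a 4-firm Cournot equilibrium, symmetry and the first-order condition give q = (209.5 − 43)/(15) = 11.1. So Q = 44.4 and P = 76.3.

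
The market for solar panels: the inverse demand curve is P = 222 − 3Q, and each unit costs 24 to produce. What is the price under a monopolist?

A monopolist chooses Q where MR = MC. MR = 222 − 6Q; setting this equal to 24 gives Q = 33 and P = 123.

P = 123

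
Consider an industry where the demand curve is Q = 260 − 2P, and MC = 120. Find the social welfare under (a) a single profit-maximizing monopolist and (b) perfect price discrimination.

Monopoly: TS = 75; Perfect PD: TS = 100

Inverting demand: P = 130 − 0.5Q.
Monopoly sets MR = MC: 130 − Q = 120 ⇒ Q = 10, P = 130 − 0.5·10 = 125.
CS = ½·(130 − 125)·10 = 25; PS = (125 − 120)·10 = 50; TS = 75.
With perfect price discrimination, output is the efficient level Q = 20 (where demand meets MC), but every buyer pays their willingness to pay: CS = 0 and PS = total surplus.
TS = 100 (equal to competitive TS).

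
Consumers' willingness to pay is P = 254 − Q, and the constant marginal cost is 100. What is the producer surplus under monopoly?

PS = 5929

A monopolist chooses Q where MR = MC. MR = 254 − 2Q; setting this equal to 100 gives Q = 77 and P = 177.
PS = (177 − 100)·77 = 5929.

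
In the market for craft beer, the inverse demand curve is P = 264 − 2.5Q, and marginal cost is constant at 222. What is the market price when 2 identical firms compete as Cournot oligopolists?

Cournot with 2 identical firms: the symmetric best-response condition is 264 − 7.5q = 222. Each firm produces q = 5.6, total output Q = 11.2, price P = 236.

P = 236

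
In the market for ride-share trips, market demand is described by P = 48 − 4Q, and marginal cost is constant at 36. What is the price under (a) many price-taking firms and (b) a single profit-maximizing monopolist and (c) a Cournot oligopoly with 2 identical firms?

Competition: P = 36; Monopoly: P = 42; Cournot: P = 40

Perfect competition: P = MC = 36, so 48 − 4Q = 36 and Q = 3.
A monopolist chooses Q where MR = MC. MR = 48 − 8Q; setting this equal to 36 gives Q = 1.5 and P = 42.
In a 2-firm Cournot equilibrium, symmetry and the first-order condition give q = (48 − 36)/(12) = 1. So Q = 2 and P = 40.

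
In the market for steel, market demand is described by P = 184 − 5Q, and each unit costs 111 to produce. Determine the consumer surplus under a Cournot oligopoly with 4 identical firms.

Cournot with 4 identical firms: the symmetric best-response condition is 184 − 25q = 111. Each firm produces q = 2.92, total output Q = 11.68, price P = 125.6.
CS = ½·(184 − 125.6)·11.68 = 341.056.

CS = 341.056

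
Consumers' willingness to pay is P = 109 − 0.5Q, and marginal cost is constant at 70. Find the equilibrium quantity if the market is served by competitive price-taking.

Q = 78

Under competition P = MC = 70, so Q = (109 − 70)/0.5 = 78.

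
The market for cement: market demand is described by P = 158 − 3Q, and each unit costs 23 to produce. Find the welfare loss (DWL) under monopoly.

DWL = 759.375

Under competition P = MC = 23, so Q = (158 − 23)/3 = 45.
Monopoly sets MR = MC: 158 − 6Q = 23 ⇒ Q = 22.5, P = 158 − 3·22.5 = 90.5.
DWL is the triangle between Q = 22.5 and Q = 45: ½·(45 − 22.5)·(90.5 − 23) = 759.375.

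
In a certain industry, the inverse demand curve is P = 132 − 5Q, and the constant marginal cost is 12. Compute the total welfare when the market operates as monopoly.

The monopolist equates marginal revenue to marginal cost: 132 − 10Q = 12, so Q = 12. From demand, P = 72.
CS = ½·(132 − 72)·12 = 360; PS = (72 − 12)·12 = 720; TS = 1080.

TS = 1080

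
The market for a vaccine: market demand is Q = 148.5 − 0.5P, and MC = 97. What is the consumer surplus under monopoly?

CS = 2500

Inverting demand: P = 297 − 2Q.
A monopolist chooses Q where MR = MC. MR = 297 − 4Q; setting this equal to 97 gives Q = 50 and P = 197.
CS = ½·(297 − 197)·50 = 2500.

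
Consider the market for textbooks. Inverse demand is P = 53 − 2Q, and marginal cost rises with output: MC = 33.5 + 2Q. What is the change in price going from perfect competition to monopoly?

P rises by 3.25

Competitive equilibrium sets price equal to marginal cost: 53 − 2Q = 33.5 + 2Q, so Q = 4.875 and P = 43.25.
Monopoly sets MR = MC: 53 − 4Q = 33.5 + 2Q ⇒ Q = 3.25, P = 53 − 2·3.25 = 46.5.
Change in price: 46.5 − 43.25 = 3.25.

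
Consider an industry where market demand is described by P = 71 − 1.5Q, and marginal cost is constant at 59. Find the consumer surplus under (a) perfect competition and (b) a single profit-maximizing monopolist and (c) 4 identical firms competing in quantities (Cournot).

Perfect competition: P = MC = 59, so 71 − 1.5Q = 59 and Q = 8.
CS = ½·(71 − 59)·8 = 48.
Monopoly sets MR = MC: 71 − 3Q = 59 ⇒ Q = 4, P = 71 − 1.5·4 = 65.
CS = ½·(71 − 65)·4 = 12.
In a 4-firm Cournot equilibrium, symmetry and the first-order condition give q = (71 − 59)/(7.5) = 1.6. So Q = 6.4 and P = 61.4.
CS = ½·(71 − 61.4)·6.4 = 30.72.

Competition: CS = 48; Monopoly: CS = 12; Cournot: CS = 30.72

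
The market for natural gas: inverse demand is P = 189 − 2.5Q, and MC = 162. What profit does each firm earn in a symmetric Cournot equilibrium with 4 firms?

In a 4-firm Cournot equilibrium, symmetry and the first-order condition give q = (189 − 162)/(12.5) = 2.16. So Q = 8.64 and P = 167.4.
Each firm's profit = (167.4 − 162)·2.16 = 11.664.

π_i = 11.664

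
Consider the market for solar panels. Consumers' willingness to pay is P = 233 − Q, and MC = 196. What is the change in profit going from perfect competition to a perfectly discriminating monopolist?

Competitive firms price at marginal cost: P = 196, giving Q = 37.
Profit = (196 − 196)·37 = 0.
Under first-degree price discrimination the firm charges each unit its demand price and produces up to where P = MC, i.e. Q = 37. Consumer surplus is zero; producer surplus equals total surplus.
PS equals the full surplus area, 684.5. Profit = 684.5 = 684.5.
Change in profit: 684.5 − 0 = 684.5.

π rises by 684.5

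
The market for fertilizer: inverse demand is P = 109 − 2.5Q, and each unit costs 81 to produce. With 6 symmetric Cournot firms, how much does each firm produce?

With 6 symmetric Cournot firms, each firm's FOC gives 109 − 17.5q = 81, so q = 1.6, Q = 6·1.6 = 9.6, and P = 85.

q_i = 1.6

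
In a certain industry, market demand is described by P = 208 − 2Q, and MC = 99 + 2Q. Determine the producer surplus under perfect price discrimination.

Under first-degree price discrimination the firm charges each unit its demand price and produces up to where P = MC, i.e. Q = 27.25. Consumer surplus is zero; producer surplus equals total surplus.
PS = ½·(208 − 99)·27.25 = 1485.125.

PS = 1485.125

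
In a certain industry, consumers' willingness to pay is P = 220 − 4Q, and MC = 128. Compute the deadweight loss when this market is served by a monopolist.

Under competition P = MC = 128, so Q = (220 − 128)/4 = 23.
The monopolist equates marginal revenue to marginal cost: 220 − 8Q = 128, so Q = 11.5. From demand, P = 174.
DWL is the triangle between Q = 11.5 and Q = 23: ½·(23 − 11.5)·(174 − 128) = 264.5.

DWL = 264.5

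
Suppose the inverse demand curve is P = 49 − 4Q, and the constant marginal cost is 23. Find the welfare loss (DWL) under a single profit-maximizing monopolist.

DWL = 21.125

Under competition P = MC = 23, so Q = (49 − 23)/4 = 6.5.
Monopoly sets MR = MC: 49 − 8Q = 23 ⇒ Q = 3.25, P = 49 − 4·3.25 = 36.
DWL is the triangle between Q = 3.25 and Q = 6.5: ½·(6.5 − 3.25)·(36 − 23) = 21.125.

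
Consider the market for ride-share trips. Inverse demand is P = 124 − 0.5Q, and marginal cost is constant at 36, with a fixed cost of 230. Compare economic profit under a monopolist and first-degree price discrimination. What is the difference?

The monopolist equates marginal revenue to marginal cost: 124 − Q = 36, so Q = 88. From demand, P = 80.
Profit = (80 − 36)·88 − 230 = 3642.
A perfectly discriminating monopolist sells every unit with P(Q) ≥ MC(Q), so output equals the competitive quantity Q = 176. Each buyer pays their reservation price, so CS = 0 and the firm captures all surplus.
PS equals the full surplus area, 7744. Profit = 7744 − 230 = 7514.
Change in economic profit: 7514 − 3642 = 3872.

Economic profit rises by 3872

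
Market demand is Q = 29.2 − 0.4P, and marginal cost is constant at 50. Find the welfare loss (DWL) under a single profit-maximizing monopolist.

DWL = 26.45

Inverting demand: P = 73 − 2.5Q.
Perfect competition: P = MC = 50, so 73 − 2.5Q = 50 and Q = 9.2.
The monopolist equates marginal revenue to marginal cost: 73 − 5Q = 50, so Q = 4.6. From demand, P = 61.5.
DWL is the triangle between Q = 4.6 and Q = 9.2: ½·(9.2 − 4.6)·(61.5 − 50) = 26.45.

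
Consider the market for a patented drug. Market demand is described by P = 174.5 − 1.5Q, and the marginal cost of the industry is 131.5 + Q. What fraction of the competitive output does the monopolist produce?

Q_m/Q_c = 0.625

Monopoly sets MR = MC: 174.5 − 3Q = 131.5 + Q ⇒ Q = 10.75, P = 174.5 − 1.5·10.75 = 158.375.
Competitive equilibrium sets price equal to marginal cost: 174.5 − 1.5Q = 131.5 + Q, so Q = 17.2 and P = 148.7.
Ratio Q_m/Q_c = 10.75/17.2 = 0.625.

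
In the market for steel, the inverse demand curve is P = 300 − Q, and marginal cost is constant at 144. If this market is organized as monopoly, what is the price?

The monopolist equates marginal revenue to marginal cost: 300 − 2Q = 144, so Q = 78. From demand, P = 222.

P = 222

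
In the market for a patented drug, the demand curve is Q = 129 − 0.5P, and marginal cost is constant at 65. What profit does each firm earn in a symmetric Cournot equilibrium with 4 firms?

Inverting demand: P = 258 − 2Q.
Cournot with 4 identical firms: the symmetric best-response condition is 258 − 10q = 65. Each firm produces q = 19.3, total output Q = 77.2, price P = 103.6.
Each firm's profit = (103.6 − 65)·19.3 = 744.98.

π_i = 744.98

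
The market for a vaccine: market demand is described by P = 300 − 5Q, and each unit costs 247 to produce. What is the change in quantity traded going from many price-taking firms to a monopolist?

Quantity traded falls by 5.3

Competitive firms price at marginal cost: P = 247, giving Q = 10.6.
The monopolist equates marginal revenue to marginal cost: 300 − 10Q = 247, so Q = 5.3. From demand, P = 273.5.
Change in quantity traded: 5.3 − 10.6 = −5.3.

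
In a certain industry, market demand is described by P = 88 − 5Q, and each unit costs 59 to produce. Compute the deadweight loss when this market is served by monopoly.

Competitive firms price at marginal cost: P = 59, giving Q = 5.8.
A monopolist chooses Q where MR = MC. MR = 88 − 10Q; setting this equal to 59 gives Q = 2.9 and P = 73.5.
DWL is the triangle between Q = 2.9 and Q = 5.8: ½·(5.8 − 2.9)·(73.5 − 59) = 21.025.

DWL = 21.025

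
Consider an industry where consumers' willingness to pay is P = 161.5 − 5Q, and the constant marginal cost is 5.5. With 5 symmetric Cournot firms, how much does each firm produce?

In a 5-firm Cournot equilibrium, symmetry and the first-order condition give q = (161.5 − 5.5)/(30) = 5.2. So Q = 26 and P = 31.5.

q_i = 5.2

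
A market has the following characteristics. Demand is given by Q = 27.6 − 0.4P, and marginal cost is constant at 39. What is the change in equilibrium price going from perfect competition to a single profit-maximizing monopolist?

Inverting demand: P = 69 − 2.5Q.
Competitive firms price at marginal cost: P = 39, giving Q = 12.
A monopolist chooses Q where MR = MC. MR = 69 − 5Q; setting this equal to 39 gives Q = 6 and P = 54.
Change in equilibrium price: 54 − 39 = 15.

P rises by 15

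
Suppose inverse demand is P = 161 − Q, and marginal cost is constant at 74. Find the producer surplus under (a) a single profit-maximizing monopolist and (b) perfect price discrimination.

Monopoly: PS = 1892.25; Perfect PD: PS = 3784.5

Monopoly sets MR = MC: 161 − 2Q = 74 ⇒ Q = 43.5, P = 161 − 43.5 = 117.5.
PS = (117.5 − 74)·43.5 = 1892.25.
Under first-degree price discrimination the firm charges each unit its demand price and produces up to where P = MC, i.e. Q = 87. Consumer surplus is zero; producer surplus equals total surplus.
PS = ½·(161 − 74)·87 = 3784.5.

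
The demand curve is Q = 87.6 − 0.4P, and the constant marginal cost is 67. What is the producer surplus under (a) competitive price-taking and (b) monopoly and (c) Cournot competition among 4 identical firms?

Competition: PS = 0; Monopoly: PS = 2310.4; Cournot: PS = 1478.656

Inverting demand: P = 219 − 2.5Q.
Competitive firms price at marginal cost: P = 67, giving Q = 60.8.
PS = (67 − 67)·60.8 = 0.
The monopolist equates marginal revenue to marginal cost: 219 − 5Q = 67, so Q = 30.4. From demand, P = 143.
PS = (143 − 67)·30.4 = 2310.4.
With 4 symmetric Cournot firms, each firm's FOC gives 219 − 12.5q = 67, so q = 12.16, Q = 4·12.16 = 48.64, and P = 97.4.
PS = (97.4 − 67)·48.64 = 1478.656.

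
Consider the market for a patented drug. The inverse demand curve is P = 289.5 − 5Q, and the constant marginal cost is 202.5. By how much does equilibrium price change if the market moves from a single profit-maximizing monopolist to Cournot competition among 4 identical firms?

The monopolist equates marginal revenue to marginal cost: 289.5 − 10Q = 202.5, so Q = 8.7. From demand, P = 246.
In a 4-firm Cournot equilibrium, symmetry and the first-order condition give q = (289.5 − 202.5)/(25) = 3.48. So Q = 13.92 and P = 219.9.
Change in equilibrium price: 219.9 − 246 = −26.1.

P falls by 26.1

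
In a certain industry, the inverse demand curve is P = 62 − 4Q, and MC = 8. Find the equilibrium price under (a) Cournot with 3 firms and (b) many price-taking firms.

Cournot: P = 21.5; Competition: P = 8

With 3 symmetric Cournot firms, each firm's FOC gives 62 − 16q = 8, so q = 3.375, Q = 3·3.375 = 10.125, and P = 21.5.
Competitive firms price at marginal cost: P = 8, giving Q = 13.5.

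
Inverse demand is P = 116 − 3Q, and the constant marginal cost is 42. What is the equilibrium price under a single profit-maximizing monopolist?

P = 79

A monopolist chooses Q where MR = MC. MR = 116 − 6Q; setting this equal to 42 gives Q = 37/3 and P = 79.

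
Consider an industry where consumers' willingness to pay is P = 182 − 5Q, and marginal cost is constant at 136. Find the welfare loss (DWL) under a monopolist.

Competitive firms price at marginal cost: P = 136, giving Q = 9.2.
Monopoly sets MR = MC: 182 − 10Q = 136 ⇒ Q = 4.6, P = 182 − 5·4.6 = 159.
DWL is the triangle between Q = 4.6 and Q = 9.2: ½·(9.2 − 4.6)·(159 − 136) = 52.9.

DWL = 52.9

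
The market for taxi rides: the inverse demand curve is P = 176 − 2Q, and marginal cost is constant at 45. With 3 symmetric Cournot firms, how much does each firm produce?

q_i = 16.375

With 3 symmetric Cournot firms, each firm's FOC gives 176 − 8q = 45, so q = 16.375, Q = 3·16.375 = 49.125, and P = 77.75.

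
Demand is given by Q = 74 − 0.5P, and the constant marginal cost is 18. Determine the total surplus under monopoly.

TS = 3168.75

Inverting demand: P = 148 − 2Q.
The monopolist equates marginal revenue to marginal cost: 148 − 4Q = 18, so Q = 32.5. From demand, P = 83.
CS = ½·(148 − 83)·32.5 = 1056.25; PS = (83 − 18)·32.5 = 2112.5; TS = 3168.75.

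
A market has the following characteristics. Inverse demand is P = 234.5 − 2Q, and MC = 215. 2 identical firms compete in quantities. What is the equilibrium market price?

Cournot with 2 identical firms: the symmetric best-response condition is 234.5 − 6q = 215. Each firm produces q = 3.25, total output Q = 6.5, price P = 221.5.

P = 221.5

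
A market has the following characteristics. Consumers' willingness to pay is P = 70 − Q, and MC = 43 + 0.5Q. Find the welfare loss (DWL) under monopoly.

DWL = 38.88

Under competition P = MC: 70 − Q = 43 + 0.5Q ⇒ Q = 18, P = 52.
A monopolist chooses Q where MR = MC. MR = 70 − 2Q; setting this equal to 43 + 0.5Q gives Q = 10.8 and P = 59.2.
CS = ½·(70 − 52)·18 = 162; PS = (52·18 − 43·18 − ½·0.5·18²) = 81; TS = 243.
CS = ½·(70 − 59.2)·10.8 = 58.32; PS = (59.2·10.8 − 43·10.8 − ½·0.5·10.8²) = 145.8; TS = 204.12.
DWL = 243 − 204.12 = 38.88.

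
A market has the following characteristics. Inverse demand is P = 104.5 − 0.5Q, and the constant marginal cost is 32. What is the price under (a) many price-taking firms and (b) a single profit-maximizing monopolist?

Competition: P = 32; Monopoly: P = 68.25

Perfect competition: P = MC = 32, so 104.5 − 0.5Q = 32 and Q = 145.
Monopoly sets MR = MC: 104.5 − Q = 32 ⇒ Q = 72.5, P = 104.5 − 0.5·72.5 = 68.25.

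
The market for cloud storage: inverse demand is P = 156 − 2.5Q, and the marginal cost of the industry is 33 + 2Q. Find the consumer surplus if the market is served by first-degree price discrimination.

CS = 0

With perfect price discrimination, output is the efficient level Q = 82/3 (where demand meets MC), but every buyer pays their willingness to pay: CS = 0 and PS = total surplus.
CS = 0.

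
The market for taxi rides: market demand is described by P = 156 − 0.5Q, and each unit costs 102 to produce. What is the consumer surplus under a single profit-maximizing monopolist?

CS = 729

A monopolist chooses Q where MR = MC. MR = 156 − Q; setting this equal to 102 gives Q = 54 and P = 129.
CS = ½·(156 − 129)·54 = 729.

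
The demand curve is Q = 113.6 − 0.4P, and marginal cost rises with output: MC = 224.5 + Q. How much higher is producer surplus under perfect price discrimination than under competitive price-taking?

Producer surplus rises by 361.25

Inverting demand: P = 284 − 2.5Q.
Competitive equilibrium sets price equal to marginal cost: 284 − 2.5Q = 224.5 + Q, so Q = 17 and P = 241.5.
PS = P·Q − VC(Q) = 241.5·17 − (224.5·17 + ½·1·17²) = 144.5.
A perfectly discriminating monopolist sells every unit with P(Q) ≥ MC(Q), so output equals the competitive quantity Q = 17. Each buyer pays their reservation price, so CS = 0 and the firm captures all surplus.
PS = ½·(284 − 224.5)·17 = 505.75.
Change in producer surplus: 505.75 − 144.5 = 361.25.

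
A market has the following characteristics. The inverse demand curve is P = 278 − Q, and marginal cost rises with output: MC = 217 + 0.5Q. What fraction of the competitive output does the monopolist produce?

Q_m/Q_c = 0.6

Monopoly sets MR = MC: 278 − 2Q = 217 + 0.5Q ⇒ Q = 24.4, P = 278 − 24.4 = 253.6.
Competitive equilibrium sets price equal to marginal cost: 278 − Q = 217 + 0.5Q, so Q = 122/3 and P = 712/3.
Ratio Q_m/Q_c = 24.4/(122/3) = 0.6.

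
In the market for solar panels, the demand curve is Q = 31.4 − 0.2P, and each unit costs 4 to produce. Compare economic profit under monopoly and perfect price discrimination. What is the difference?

Economic profit rises by 1170.45

Inverting demand: P = 157 − 5Q.
Monopoly sets MR = MC: 157 − 10Q = 4 ⇒ Q = 15.3, P = 157 − 5·15.3 = 80.5.
Profit = (80.5 − 4)·15.3 = 1170.45.
Under first-degree price discrimination the firm charges each unit its demand price and produces up to where P = MC, i.e. Q = 30.6. Consumer surplus is zero; producer surplus equals total surplus.
PS equals the full surplus area, 2340.9. Profit = 2340.9 = 2340.9.
Change in economic profit: 2340.9 − 1170.45 = 1170.45.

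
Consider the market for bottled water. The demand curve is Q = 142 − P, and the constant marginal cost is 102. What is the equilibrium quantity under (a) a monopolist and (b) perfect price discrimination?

Inverting demand: P = 142 − Q.
A monopolist chooses Q where MR = MC. MR = 142 − 2Q; setting this equal to 102 gives Q = 20 and P = 122.
Under first-degree price discrimination the firm charges each unit its demand price and produces up to where P = MC, i.e. Q = 40. Consumer surplus is zero; producer surplus equals total surplus.

Monopoly: Q = 20; Perfect PD: Q = 40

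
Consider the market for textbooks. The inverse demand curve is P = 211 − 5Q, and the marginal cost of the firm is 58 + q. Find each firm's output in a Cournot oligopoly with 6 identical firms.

q_i = 4.25

In a 6-firm Cournot equilibrium, symmetry and the first-order condition give q = (211 − 58)/(36) = 4.25. So Q = 25.5 and P = 83.5.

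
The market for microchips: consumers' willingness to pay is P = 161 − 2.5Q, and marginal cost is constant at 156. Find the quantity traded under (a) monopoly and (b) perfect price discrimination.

A monopolist chooses Q where MR = MC. MR = 161 − 5Q; setting this equal to 156 gives Q = 1 and P = 158.5.
A perfectly discriminating monopolist sells every unit with P(Q) ≥ MC(Q), so output equals the competitive quantity Q = 2. Each buyer pays their reservation price, so CS = 0 and the firm captures all surplus.

Monopoly: Q = 1; Perfect PD: Q = 2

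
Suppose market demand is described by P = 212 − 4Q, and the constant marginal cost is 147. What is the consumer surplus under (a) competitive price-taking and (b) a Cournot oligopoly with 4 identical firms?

Competitive firms price at marginal cost: P = 147, giving Q = 16.25.
CS = ½·(212 − 147)·16.25 = 528.125.
With 4 symmetric Cournot firms, each firm's FOC gives 212 − 20q = 147, so q = 3.25, Q = 4·3.25 = 13, and P = 160.
CS = ½·(212 − 160)·13 = 338.

Competition: CS = 528.125; Cournot: CS = 338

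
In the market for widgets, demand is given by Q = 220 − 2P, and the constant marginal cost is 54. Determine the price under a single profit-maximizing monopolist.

P = 82

Inverting demand: P = 110 − 0.5Q.
Monopoly sets MR = MC: 110 − Q = 54 ⇒ Q = 56, P = 110 − 0.5·56 = 82.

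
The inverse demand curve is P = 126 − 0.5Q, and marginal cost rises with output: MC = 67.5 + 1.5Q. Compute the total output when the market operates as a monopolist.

A monopolist chooses Q where MR = MC. MR = 126 − Q; setting this equal to 67.5 + 1.5Q gives Q = 23.4 and P = 114.3.

Q = 23.4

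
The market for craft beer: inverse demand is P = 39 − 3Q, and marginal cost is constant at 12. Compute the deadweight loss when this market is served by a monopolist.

Under competition P = MC = 12, so Q = (39 − 12)/3 = 9.
A monopolist chooses Q where MR = MC. MR = 39 − 6Q; setting this equal to 12 gives Q = 4.5 and P = 25.5.
DWL is the triangle between Q = 4.5 and Q = 9: ½·(9 − 4.5)·(25.5 − 12) = 30.375.

DWL = 30.375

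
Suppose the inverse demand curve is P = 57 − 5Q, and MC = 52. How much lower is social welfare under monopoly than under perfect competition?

Social welfare falls by 0.625

Competitive firms price at marginal cost: P = 52, giving Q = 1.
CS = ½·(57 − 52)·1 = 2.5; PS = (52 − 52)·1 = 0; TS = 2.5.
A monopolist chooses Q where MR = MC. MR = 57 − 10Q; setting this equal to 52 gives Q = 0.5 and P = 54.5.
CS = ½·(57 − 54.5)·0.5 = 0.625; PS = (54.5 − 52)·0.5 = 1.25; TS = 1.875.
Change in social welfare: 1.875 − 2.5 = −0.625.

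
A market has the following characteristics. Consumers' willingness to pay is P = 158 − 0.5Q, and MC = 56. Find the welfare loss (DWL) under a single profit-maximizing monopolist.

Perfect competition: P = MC = 56, so 158 − 0.5Q = 56 and Q = 204.
Monopoly sets MR = MC: 158 − Q = 56 ⇒ Q = 102, P = 158 − 0.5·102 = 107.
DWL is the triangle between Q = 102 and Q = 204: ½·(204 − 102)·(107 − 56) = 2601.

DWL = 2601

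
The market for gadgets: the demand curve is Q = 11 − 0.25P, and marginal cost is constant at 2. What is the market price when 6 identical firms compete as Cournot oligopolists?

P = 8

Inverting demand: P = 44 − 4Q.
With 6 symmetric Cournot firms, each firm's FOC gives 44 − 28q = 2, so q = 1.5, Q = 6·1.5 = 9, and P = 8.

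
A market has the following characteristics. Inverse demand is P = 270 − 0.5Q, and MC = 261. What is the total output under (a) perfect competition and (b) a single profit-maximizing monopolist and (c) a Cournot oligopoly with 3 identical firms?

Competition: Q = 18; Monopoly: Q = 9; Cournot: Q = 13.5

Competitive firms price at marginal cost: P = 261, giving Q = 18.
Monopoly sets MR = MC: 270 − Q = 261 ⇒ Q = 9, P = 270 − 0.5·9 = 265.5.
Cournot with 3 identical firms: the symmetric best-response condition is 270 − 2q = 261. Each firm produces q = 4.5, total output Q = 13.5, price P = 263.25.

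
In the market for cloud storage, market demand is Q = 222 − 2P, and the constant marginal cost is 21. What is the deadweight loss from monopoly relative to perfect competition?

Inverting demand: P = 111 − 0.5Q.
Under competition P = MC = 21, so Q = (111 − 21)/0.5 = 180.
Monopoly sets MR = MC: 111 − Q = 21 ⇒ Q = 90, P = 111 − 0.5·90 = 66.
DWL is the triangle between Q = 90 and Q = 180: ½·(180 − 90)·(66 − 21) = 2025.

DWL = 2025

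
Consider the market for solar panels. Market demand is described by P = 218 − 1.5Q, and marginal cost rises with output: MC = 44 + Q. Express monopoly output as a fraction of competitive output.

Monopoly sets MR = MC: 218 − 3Q = 44 + Q ⇒ Q = 43.5, P = 218 − 1.5·43.5 = 152.75.
Under competition P = MC: 218 − 1.5Q = 44 + Q ⇒ Q = 69.6, P = 113.6.
Ratio Q_m/Q_c = 43.5/69.6 = 0.625.

Q_m/Q_c = 0.625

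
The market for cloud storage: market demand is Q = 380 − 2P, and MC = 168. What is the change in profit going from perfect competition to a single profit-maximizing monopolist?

Profit rises by 242

Inverting demand: P = 190 − 0.5Q.
Under competition P = MC = 168, so Q = (190 − 168)/0.5 = 44.
Profit = (168 − 168)·44 = 0.
A monopolist chooses Q where MR = MC. MR = 190 − Q; setting this equal to 168 gives Q = 22 and P = 179.
Profit = (179 − 168)·22 = 242.
Change in profit: 242 − 0 = 242.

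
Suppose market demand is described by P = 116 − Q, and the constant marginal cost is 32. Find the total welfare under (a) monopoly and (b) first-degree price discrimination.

Monopoly: TS = 2646; Perfect PD: TS = 3528

The monopolist equates marginal revenue to marginal cost: 116 − 2Q = 32, so Q = 42. From demand, P = 74.
CS = ½·(116 − 74)·42 = 882; PS = (74 − 32)·42 = 1764; TS = 2646.
With perfect price discrimination, output is the efficient level Q = 84 (where demand meets MC), but every buyer pays their willingness to pay: CS = 0 and PS = total surplus.
TS = 3528 (equal to competitive TS).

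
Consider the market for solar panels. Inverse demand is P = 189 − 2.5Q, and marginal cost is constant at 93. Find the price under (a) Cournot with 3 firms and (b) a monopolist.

Cournot with 3 identical firms: the symmetric best-response condition is 189 − 10q = 93. Each firm produces q = 9.6, total output Q = 28.8, price P = 117.
A monopolist chooses Q where MR = MC. MR = 189 − 5Q; setting this equal to 93 gives Q = 19.2 and P = 141.

Cournot: P = 117; Monopoly: P = 141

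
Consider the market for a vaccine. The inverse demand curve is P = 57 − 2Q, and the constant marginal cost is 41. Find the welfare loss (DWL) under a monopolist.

DWL = 16

Competitive firms price at marginal cost: P = 41, giving Q = 8.
Monopoly sets MR = MC: 57 − 4Q = 41 ⇒ Q = 4, P = 57 − 2·4 = 49.
DWL is the triangle between Q = 4 and Q = 8: ½·(8 − 4)·(49 − 41) = 16.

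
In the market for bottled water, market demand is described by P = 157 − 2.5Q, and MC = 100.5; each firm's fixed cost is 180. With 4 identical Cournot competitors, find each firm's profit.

π_i = −128.924

Cournot with 4 identical firms: the symmetric best-response condition is 157 − 12.5q = 100.5. Each firm produces q = 4.52, total output Q = 18.08, price P = 111.8.
Each firm's profit = (111.8 − 100.5)·4.52 − 180 = −128.924.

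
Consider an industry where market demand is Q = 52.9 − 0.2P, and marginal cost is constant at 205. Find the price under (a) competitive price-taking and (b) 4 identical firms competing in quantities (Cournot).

Inverting demand: P = 264.5 − 5Q.
Perfect competition: P = MC = 205, so 264.5 − 5Q = 205 and Q = 11.9.
With 4 symmetric Cournot firms, each firm's FOC gives 264.5 − 25q = 205, so q = 2.38, Q = 4·2.38 = 9.52, and P = 216.9.

Competition: P = 205; Cournot: P = 216.9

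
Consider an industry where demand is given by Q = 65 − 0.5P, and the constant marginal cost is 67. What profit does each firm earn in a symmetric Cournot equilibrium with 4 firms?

π_i = 79.38

Inverting demand: P = 130 − 2Q.
In a 4-firm Cournot equilibrium, symmetry and the first-order condition give q = (130 − 67)/(10) = 6.3. So Q = 25.2 and P = 79.6.
Each firm's profit = (79.6 − 67)·6.3 = 79.38.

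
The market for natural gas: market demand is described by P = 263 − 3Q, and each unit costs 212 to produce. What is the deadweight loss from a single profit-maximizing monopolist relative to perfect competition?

Competitive firms price at marginal cost: P = 212, giving Q = 17.
A monopolist chooses Q where MR = MC. MR = 263 − 6Q; setting this equal to 212 gives Q = 8.5 and P = 237.5.
DWL is the triangle between Q = 8.5 and Q = 17: ½·(17 − 8.5)·(237.5 − 212) = 108.375.

DWL = 108.375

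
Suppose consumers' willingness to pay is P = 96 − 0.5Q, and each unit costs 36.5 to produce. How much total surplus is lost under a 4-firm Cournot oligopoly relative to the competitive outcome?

Competitive firms price at marginal cost: P = 36.5, giving Q = 119.
In a 4-firm Cournot equilibrium, symmetry and the first-order condition give q = (96 − 36.5)/(2.5) = 23.8. So Q = 95.2 and P = 48.4.
DWL is the triangle between Q = 95.2 and Q = 119: ½·(119 − 95.2)·(48.4 − 36.5) = 141.61.

DWL = 141.61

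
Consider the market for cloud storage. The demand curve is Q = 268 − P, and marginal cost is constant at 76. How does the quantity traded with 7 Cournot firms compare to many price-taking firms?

Inverting demand: P = 268 − Q.
In a 7-firm Cournot equilibrium, symmetry and the first-order condition give q = (268 − 76)/(8) = 24. So Q = 168 and P = 100.
Competitive firms price at marginal cost: P = 76, giving Q = 192.

Cournot: Q = 168; Competition: Q = 192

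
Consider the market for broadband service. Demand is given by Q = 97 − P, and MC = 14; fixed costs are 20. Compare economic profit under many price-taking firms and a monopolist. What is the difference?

Inverting demand: P = 97 − Q.
Perfect competition: P = MC = 14, so 97 − Q = 14 and Q = 83.
Profit = (14 − 14)·83 − 20 = −20.
A monopolist chooses Q where MR = MC. MR = 97 − 2Q; setting this equal to 14 gives Q = 41.5 and P = 55.5.
Profit = (55.5 − 14)·41.5 − 20 = 1702.25.
Change in economic profit: 1702.25 − −20 = 1722.25.

π rises by 1722.25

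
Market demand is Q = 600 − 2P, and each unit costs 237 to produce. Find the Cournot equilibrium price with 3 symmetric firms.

P = 252.75

Inverting demand: P = 300 − 0.5Q.
With 3 symmetric Cournot firms, each firm's FOC gives 300 − 2q = 237, so q = 31.5, Q = 3·31.5 = 94.5, and P = 252.75.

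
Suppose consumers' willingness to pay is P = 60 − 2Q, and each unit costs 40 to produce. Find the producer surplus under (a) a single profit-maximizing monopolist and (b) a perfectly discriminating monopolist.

The monopolist equates marginal revenue to marginal cost: 60 − 4Q = 40, so Q = 5. From demand, P = 50.
PS = (50 − 40)·5 = 50.
Under first-degree price discrimination the firm charges each unit its demand price and produces up to where P = MC, i.e. Q = 10. Consumer surplus is zero; producer surplus equals total surplus.
PS = ½·(60 − 40)·10 = 100.

Monopoly: PS = 50; Perfect PD: PS = 100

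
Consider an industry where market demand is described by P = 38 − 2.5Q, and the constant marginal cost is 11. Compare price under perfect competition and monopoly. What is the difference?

Price rises by 13.5

Perfect competition: P = MC = 11, so 38 − 2.5Q = 11 and Q = 10.8.
A monopolist chooses Q where MR = MC. MR = 38 − 5Q; setting this equal to 11 gives Q = 5.4 and P = 24.5.
Change in price: 24.5 − 11 = 13.5.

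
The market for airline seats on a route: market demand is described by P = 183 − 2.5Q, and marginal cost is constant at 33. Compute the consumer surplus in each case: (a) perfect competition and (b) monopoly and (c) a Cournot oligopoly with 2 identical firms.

Competition: CS = 4500; Monopoly: CS = 1125; Cournot: CS = 2000

Perfect competition: P = MC = 33, so 183 − 2.5Q = 33 and Q = 60.
CS = ½·(183 − 33)·60 = 4500.
The monopolist equates marginal revenue to marginal cost: 183 − 5Q = 33, so Q = 30. From demand, P = 108.
CS = ½·(183 − 108)·30 = 1125.
Cournot with 2 identical firms: the symmetric best-response condition is 183 − 7.5q = 33. Each firm produces q = 20, total output Q = 40, price P = 83.
CS = ½·(183 − 83)·40 = 2000.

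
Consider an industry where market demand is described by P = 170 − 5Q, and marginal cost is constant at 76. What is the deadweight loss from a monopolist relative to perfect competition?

Under competition P = MC = 76, so Q = (170 − 76)/5 = 18.8.
A monopolist chooses Q where MR = MC. MR = 170 − 10Q; setting this equal to 76 gives Q = 9.4 and P = 123.
DWL is the triangle between Q = 9.4 and Q = 18.8: ½·(18.8 − 9.4)·(123 − 76) = 220.9.

DWL = 220.9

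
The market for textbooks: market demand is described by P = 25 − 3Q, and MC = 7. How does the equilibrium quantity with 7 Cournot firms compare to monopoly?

In a 7-firm Cournot equilibrium, symmetry and the first-order condition give q = (25 − 7)/(24) = 0.75. So Q = 5.25 and P = 9.25.
The monopolist equates marginal revenue to marginal cost: 25 − 6Q = 7, so Q = 3. From demand, P = 16.

Cournot: Q = 5.25; Monopoly: Q = 3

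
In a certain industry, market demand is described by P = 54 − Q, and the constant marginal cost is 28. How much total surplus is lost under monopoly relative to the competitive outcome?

DWL = 84.5

Competitive firms price at marginal cost: P = 28, giving Q = 26.
A monopolist chooses Q where MR = MC. MR = 54 − 2Q; setting this equal to 28 gives Q = 13 and P = 41.
DWL is the triangle between Q = 13 and Q = 26: ½·(26 − 13)·(41 − 28) = 84.5.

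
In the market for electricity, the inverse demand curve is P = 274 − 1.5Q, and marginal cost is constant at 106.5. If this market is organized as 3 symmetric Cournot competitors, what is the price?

In a 3-firm Cournot equilibrium, symmetry and the first-order condition give q = (274 − 106.5)/(6) = 335/12. So Q = 83.75 and P = 148.375.

P = 148.375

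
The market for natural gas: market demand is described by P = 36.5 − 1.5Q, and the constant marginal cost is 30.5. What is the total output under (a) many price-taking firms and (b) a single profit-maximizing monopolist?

Perfect competition: P = MC = 30.5, so 36.5 − 1.5Q = 30.5 and Q = 4.
The monopolist equates marginal revenue to marginal cost: 36.5 − 3Q = 30.5, so Q = 2. From demand, P = 33.5.

Competition: Q = 4; Monopoly: Q = 2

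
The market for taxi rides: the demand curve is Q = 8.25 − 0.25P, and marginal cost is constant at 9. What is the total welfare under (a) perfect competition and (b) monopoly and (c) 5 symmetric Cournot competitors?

Inverting demand: P = 33 − 4Q.
Perfect competition: P = MC = 9, so 33 − 4Q = 9 and Q = 6.
CS = ½·(33 − 9)·6 = 72; PS = (9 − 9)·6 = 0; TS = 72.
The monopolist equates marginal revenue to marginal cost: 33 − 8Q = 9, so Q = 3. From demand, P = 21.
CS = ½·(33 − 21)·3 = 18; PS = (21 − 9)·3 = 36; TS = 54.
With 5 symmetric Cournot firms, each firm's FOC gives 33 − 24q = 9, so q = 1, Q = 5·1 = 5, and P = 13.
CS = ½·(33 − 13)·5 = 50; PS = (13 − 9)·5 = 20; TS = 70.

Competition: TS = 72; Monopoly: TS = 54; Cournot: TS = 70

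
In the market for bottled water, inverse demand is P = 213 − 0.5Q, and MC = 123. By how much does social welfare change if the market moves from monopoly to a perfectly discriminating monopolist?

TS rises by 2025

Monopoly sets MR = MC: 213 − Q = 123 ⇒ Q = 90, P = 213 − 0.5·90 = 168.
CS = ½·(213 − 168)·90 = 2025; PS = (168 − 123)·90 = 4050; TS = 6075.
Under first-degree price discrimination the firm charges each unit its demand price and produces up to where P = MC, i.e. Q = 180. Consumer surplus is zero; producer surplus equals total surplus.
TS = 8100 (equal to competitive TS).
Change in social welfare: 8100 − 6075 = 2025.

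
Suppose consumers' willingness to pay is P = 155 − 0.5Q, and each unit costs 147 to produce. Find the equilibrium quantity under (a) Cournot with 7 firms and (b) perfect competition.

Cournot: Q = 14; Competition: Q = 16

With 7 symmetric Cournot firms, each firm's FOC gives 155 − 4q = 147, so q = 2, Q = 7·2 = 14, and P = 148.
Perfect competition: P = MC = 147, so 155 − 0.5Q = 147 and Q = 16.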